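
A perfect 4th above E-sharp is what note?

A#

A fourth above E lands on the letter A.
A perfect fourth spans 5 semitones, so E# moves to pitch class 10. On the letter A that is A#.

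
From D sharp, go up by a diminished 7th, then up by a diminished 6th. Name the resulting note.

Abb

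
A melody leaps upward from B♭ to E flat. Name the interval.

perfect fourth

The letter names run B→E, a span of 3 letter steps, so the interval is some kind of fourth.
Bb to Eb is 5 semitones. A perfect fourth is 5, so 5 makes it perfect.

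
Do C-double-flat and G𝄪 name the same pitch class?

No

Cbb is pitch class 10; G## is pitch class 9.
The pitch classes differ (10 vs. 9), so they are not enharmonic equivalents.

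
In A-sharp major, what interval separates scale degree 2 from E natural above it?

Scale degree 2 of A# major is B#.
B# up to E: letters B→E make it a fourth; 4 semitones makes it diminished.

diminished fourth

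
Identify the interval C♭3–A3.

Counting letters C–D–E–F–G–A gives a sixth.
Cb→A = 10 semitones, 1 wider than the major sixth (9), so augmented.

augmented sixth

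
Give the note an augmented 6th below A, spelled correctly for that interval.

A down a major sixth is C, so the target letter is C.
From A, an augmented sixth is 10 semitones down: Cb.

Cb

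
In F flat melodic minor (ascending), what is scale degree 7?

The Fb melodic minor (ascending) scale runs Fb Gb Abb Bbb Cb Db Eb.
Degree 7 is Eb.

Eb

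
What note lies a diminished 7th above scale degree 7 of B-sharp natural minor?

G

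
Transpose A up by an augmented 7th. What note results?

G##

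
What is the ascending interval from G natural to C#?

The letter names run G→C, a span of 3 letter steps, so the interval is some kind of fourth.
G to C# is 6 semitones. A perfect fourth is 5, so 6 makes it augmented.

augmented fourth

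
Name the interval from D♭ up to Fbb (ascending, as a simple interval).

The letter names run D→F, a span of 2 letter steps, so the interval is some kind of third.
Db to Fbb is 2 semitones. A major third is 4, so 2 makes it diminished.

diminished third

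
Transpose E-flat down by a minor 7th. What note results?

F

E down a major seventh is F, so the target letter is F.
From Eb, a minor seventh is 10 semitones down: F.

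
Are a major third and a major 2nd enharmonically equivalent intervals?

A major third spans 4 semitones; a major second spans 2.
The spans differ, so they are not enharmonic equivalents.

No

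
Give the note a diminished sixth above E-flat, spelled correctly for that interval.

E up a major sixth is C#, so the target letter is C.
From Eb, a diminished sixth is 7 semitones up: Cbb.

Cbb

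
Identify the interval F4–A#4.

augmented third

Counting letters F–G–A gives a third.
F→A# = 5 semitones, 1 wider than the major third (4), so augmented.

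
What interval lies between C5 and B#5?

augmented seventh

Counting letters C–D–E–F–G–A–B gives a seventh.
C→B# = 12 semitones, 1 wider than the major seventh (11), so augmented.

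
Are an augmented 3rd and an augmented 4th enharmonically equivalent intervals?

An augmented third spans 5 semitones; an augmented fourth spans 6.
The spans differ, so they are not enharmonic equivalents.

No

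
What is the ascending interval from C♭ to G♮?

augmented fifth

Counting letters C–D–E–F–G gives a fifth.
Cb→G = 8 semitones, 1 wider than the perfect fifth (7), so augmented.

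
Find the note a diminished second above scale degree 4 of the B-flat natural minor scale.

Scale degree 4 of Bb natural minor is Eb.
A diminished second (0 semitones) above Eb lands on the letter F, giving Fbb.

Fbb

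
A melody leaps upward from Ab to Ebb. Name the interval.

diminished fifth

Counting letters A–B–C–D–E gives a fifth.
Ab→Ebb = 6 semitones, 1 narrower than the perfect fifth (7), so diminished.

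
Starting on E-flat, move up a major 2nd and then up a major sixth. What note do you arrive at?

D

A major second up from Eb is F (letter F, 2 semitones up).
A major sixth up from F is D (letter D, 9 semitones up).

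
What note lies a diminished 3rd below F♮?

D#

A third below F lands on the letter D.
A diminished third spans 2 semitones, so F moves to pitch class 3. On the letter D that is D#.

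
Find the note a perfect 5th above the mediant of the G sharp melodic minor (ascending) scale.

The mediant of G# melodic minor (ascending) is B.
A perfect fifth (7 semitones) above B lands on the letter F, giving F#.

F#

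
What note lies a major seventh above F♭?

F up a major seventh is E, so the target letter is E.
From Fb, a major seventh is 11 semitones up: Eb.

Eb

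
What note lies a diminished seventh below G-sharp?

A##

G down a major seventh is Ab, so the target letter is A.
From G#, a diminished seventh is 9 semitones down: A##.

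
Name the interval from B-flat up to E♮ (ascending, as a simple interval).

augmented fourth

The letter names run B→E, a span of 3 letter steps, so the interval is some kind of fourth.
Bb to E is 6 semitones. A perfect fourth is 5, so 6 makes it augmented.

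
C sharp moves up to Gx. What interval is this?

Counting letters C–D–E–F–G gives a fifth.
C#→G## = 8 semitones, 1 wider than the perfect fifth (7), so augmented.

augmented fifth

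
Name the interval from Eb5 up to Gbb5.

diminished third

Counting letters E–F–G gives a third.
Eb→Gbb = 2 semitones, 2 narrower than the major third (4), so diminished.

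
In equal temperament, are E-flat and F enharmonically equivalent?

No

Eb is pitch class 3; F is pitch class 5.
The pitch classes differ (3 vs. 5), so they are not enharmonic equivalents.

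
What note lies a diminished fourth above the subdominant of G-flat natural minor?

Fbb

The subdominant of Gb natural minor is Cb.
A diminished fourth (4 semitones) above Cb lands on the letter F, giving Fbb.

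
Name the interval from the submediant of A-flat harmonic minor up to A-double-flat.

The submediant of Ab harmonic minor is Fb.
Fb up to Abb: letters F→A make it a third; 3 semitones makes it minor.

minor third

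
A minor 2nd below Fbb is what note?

F down a major second is Eb, so the target letter is E.
From Fbb, a minor second is 1 semitone down: Ebb.

Ebb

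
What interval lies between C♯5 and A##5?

augmented sixth

The letter names run C→A, a span of 5 letter steps, so the interval is some kind of sixth.
C# to A## is 10 semitones. A major sixth is 9, so 10 makes it augmented.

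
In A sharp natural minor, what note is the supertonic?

The A# natural minor scale runs A# B# C# D# E# F# G#.
Degree 2 is B#.

B#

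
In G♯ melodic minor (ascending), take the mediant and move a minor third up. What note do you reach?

The mediant of G# melodic minor (ascending) is B.
A minor third (3 semitones) above B lands on the letter D, giving D.

D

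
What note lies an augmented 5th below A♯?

D

A down a perfect fifth is D, so the target letter is D.
From A#, an augmented fifth is 8 semitones down: D.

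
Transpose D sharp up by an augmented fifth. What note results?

A##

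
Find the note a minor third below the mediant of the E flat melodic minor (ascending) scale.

Eb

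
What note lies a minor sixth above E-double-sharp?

C##

E up a major sixth is C#, so the target letter is C.
From E##, a minor sixth is 8 semitones up: C##.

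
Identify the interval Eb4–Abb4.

diminished fourth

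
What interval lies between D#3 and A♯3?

perfect fifth

Counting letters D–E–F–G–A gives a fifth.
D#→A# = 7 semitones, exactly the perfect fifth.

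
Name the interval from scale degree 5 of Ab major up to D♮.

Scale degree 5 of Ab major is Eb.
Eb up to D: letters E→D make it a seventh; 11 semitones makes it major.

major seventh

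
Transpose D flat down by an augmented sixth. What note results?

Fbb

A sixth below D lands on the letter F.
An augmented sixth spans 10 semitones, so Db moves to pitch class 3. On the letter F that is Fbb.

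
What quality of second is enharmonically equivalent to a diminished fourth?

A diminished fourth spans 4 semitones.
A second spanning 4 semitones is doubly augmented (the major second is 2).

doubly augmented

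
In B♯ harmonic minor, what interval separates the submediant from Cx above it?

The submediant of B# harmonic minor is G#.
G# up to C##: letters G→C make it a fourth; 6 semitones makes it augmented.

augmented fourth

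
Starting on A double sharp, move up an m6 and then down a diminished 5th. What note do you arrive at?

A minor sixth up from A## is F## (letter F, 8 semitones up).
A diminished fifth down from F## is B## (letter B, 6 semitones down).

B##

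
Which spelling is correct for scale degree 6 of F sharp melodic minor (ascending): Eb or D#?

D#

Each scale degree takes a distinct letter name. Degree 6 of a scale on F must use the letter D.
D# and Eb are enharmonically the same pitch, but only D# uses the letter D, so it is the correct spelling here.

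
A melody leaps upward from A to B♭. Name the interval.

minor second

The letter names run A→B, a span of 1 letter step, so the interval is some kind of second.
A to Bb is 1 semitone. A major second is 2, so 1 makes it minor.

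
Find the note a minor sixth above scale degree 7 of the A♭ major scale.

Eb

Scale degree 7 of Ab major is G.
A minor sixth (8 semitones) above G lands on the letter E, giving Eb.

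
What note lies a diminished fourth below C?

A fourth below C lands on the letter G.
A diminished fourth spans 4 semitones, so C moves to pitch class 8. On the letter G that is G#.

G#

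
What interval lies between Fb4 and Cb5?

The letter names run F→C, a span of 4 letter steps, so the interval is some kind of fifth.
Fb to Cb is 7 semitones. A perfect fifth is 7, so 7 makes it perfect.

perfect fifth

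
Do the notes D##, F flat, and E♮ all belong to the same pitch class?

D## is pitch class 4; Fb is pitch class 4; E is pitch class 4.
All spellings map to pitch class 4, so they are enharmonically equivalent.

Yes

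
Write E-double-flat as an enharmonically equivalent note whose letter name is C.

C##

Plain C sits 2 semitones below Ebb, so on the letter C the same pitch needs a double sharp: C##.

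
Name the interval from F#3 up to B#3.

Counting letters F–G–A–B gives a fourth.
F#→B# = 6 semitones, 1 wider than the perfect fourth (5), so augmented.

augmented fourth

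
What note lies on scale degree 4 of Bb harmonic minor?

Eb

Degree 4 takes the letter 3 steps above B, which is E.
In harmonic minor, degree 4 sits 5 semitones above the tonic. Bb + 5 semitones is pitch class 3, spelled on E as Eb.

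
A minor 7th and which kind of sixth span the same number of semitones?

augmented

A minor seventh spans 10 semitones.
A sixth spanning 10 semitones is augmented (the major sixth is 9).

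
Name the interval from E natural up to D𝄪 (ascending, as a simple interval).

The letter names run E→D, a span of 6 letter steps, so the interval is some kind of seventh.
E to D## is 12 semitones. A major seventh is 11, so 12 makes it augmented.

augmented seventh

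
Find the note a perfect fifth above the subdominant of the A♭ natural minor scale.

Ab

The subdominant of Ab natural minor is Db.
A perfect fifth (7 semitones) above Db lands on the letter A, giving Ab.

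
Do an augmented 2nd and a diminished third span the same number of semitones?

An augmented second spans 3 semitones; a diminished third spans 2.
The spans differ, so they are not enharmonic equivalents.

No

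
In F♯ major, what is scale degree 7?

The F# major scale runs F# G# A# B C# D# E#.
Degree 7 is E#.

E#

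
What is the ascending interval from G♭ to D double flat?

diminished fifth

The letter names run G→D, a span of 4 letter steps, so the interval is some kind of fifth.
Gb to Dbb is 6 semitones. A perfect fifth is 7, so 6 makes it diminished.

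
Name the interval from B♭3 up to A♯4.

Counting letters B–C–D–E–F–G–A gives a seventh.
Bb→A# = 12 semitones, 1 wider than the major seventh (11), so augmented.

augmented seventh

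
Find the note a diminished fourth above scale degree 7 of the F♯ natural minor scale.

Scale degree 7 of F# natural minor is E.
A diminished fourth (4 semitones) above E lands on the letter A, giving Ab.

Ab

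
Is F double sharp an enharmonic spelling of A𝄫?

Yes

F## = pitch class 7 and Abb = pitch class 7 — the same pitch class, so they are enharmonic equivalents.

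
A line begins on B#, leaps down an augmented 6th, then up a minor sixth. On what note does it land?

Bb

An augmented sixth down from B# is D (letter D, 10 semitones down).
A minor sixth up from D is Bb (letter B, 8 semitones up).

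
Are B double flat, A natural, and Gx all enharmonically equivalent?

Bbb = pitch class 9 and A = pitch class 9 and G## = pitch class 9 — the same pitch class, so they are enharmonic equivalents.

Yes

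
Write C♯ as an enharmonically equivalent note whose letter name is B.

B##

Plain B sits 2 semitones below C#, so on the letter B the same pitch needs a double sharp: B##.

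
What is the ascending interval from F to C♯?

Counting letters F–G–A–B–C gives a fifth.
F→C# = 8 semitones, 1 wider than the perfect fifth (7), so augmented.

augmented fifth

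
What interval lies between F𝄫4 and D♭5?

augmented sixth

Counting letters F–G–A–B–C–D gives a sixth.
Fbb→Db = 10 semitones, 1 wider than the major sixth (9), so augmented.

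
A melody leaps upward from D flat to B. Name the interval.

The letter names run D→B, a span of 5 letter steps, so the interval is some kind of sixth.
Db to B is 10 semitones. A major sixth is 9, so 10 makes it augmented.

augmented sixth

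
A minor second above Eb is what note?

E up a major second is F#, so the target letter is F.
From Eb, a minor second is 1 semitone up: Fb.

Fb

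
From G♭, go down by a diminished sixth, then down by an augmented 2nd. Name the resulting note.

Ab

A diminished sixth down from Gb is B (letter B, 7 semitones down).
An augmented second down from B is Ab (letter A, 3 semitones down).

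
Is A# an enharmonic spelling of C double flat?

A# is pitch class 10; Cbb is pitch class 10.
All spellings map to pitch class 10, so they are enharmonically equivalent.

Yes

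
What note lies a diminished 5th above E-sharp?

B

E up a perfect fifth is B, so the target letter is B.
From E#, a diminished fifth is 6 semitones up: B.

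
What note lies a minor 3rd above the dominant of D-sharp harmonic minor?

The dominant of D# harmonic minor is A#.
A minor third (3 semitones) above A# lands on the letter C, giving C#.

C#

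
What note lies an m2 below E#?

D##

E down a major second is D, so the target letter is D.
From E#, a minor second is 1 semitone down: D##.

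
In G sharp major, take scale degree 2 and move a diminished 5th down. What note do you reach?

D##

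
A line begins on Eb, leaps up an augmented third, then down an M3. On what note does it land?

E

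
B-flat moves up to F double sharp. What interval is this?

The letter names run B→F, a span of 4 letter steps, so the interval is some kind of fifth.
Bb to F## is 9 semitones. A perfect fifth is 7, so 9 makes it doubly augmented.

doubly augmented fifth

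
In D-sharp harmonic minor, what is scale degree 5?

The D# harmonic minor scale runs D# E# F# G# A# B C##.
Degree 5 is A#.

A#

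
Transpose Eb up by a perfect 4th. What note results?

Ab

A fourth above E lands on the letter A.
A perfect fourth spans 5 semitones, so Eb moves to pitch class 8. On the letter A that is Ab.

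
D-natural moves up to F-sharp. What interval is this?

major third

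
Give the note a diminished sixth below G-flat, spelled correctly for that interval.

G down a major sixth is Bb, so the target letter is B.
From Gb, a diminished sixth is 7 semitones down: B.

B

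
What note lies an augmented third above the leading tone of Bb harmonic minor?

The leading tone of Bb harmonic minor is A.
An augmented third (5 semitones) above A lands on the letter C, giving C##.

C##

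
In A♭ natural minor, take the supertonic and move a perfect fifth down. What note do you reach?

Eb

The supertonic of Ab natural minor is Bb.
A perfect fifth (7 semitones) below Bb lands on the letter E, giving Eb.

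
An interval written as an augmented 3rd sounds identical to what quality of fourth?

An augmented third spans 5 semitones.
A fourth spanning 5 semitones is perfect (the perfect fourth is 5).

perfect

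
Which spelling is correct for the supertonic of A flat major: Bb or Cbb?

Bb

Each scale degree takes a distinct letter name. Degree 2 of a scale on A must use the letter B.
Bb and Cbb are enharmonically the same pitch, but only Bb uses the letter B, so it is the correct spelling here.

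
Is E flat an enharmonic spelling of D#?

Eb = pitch class 3 and D# = pitch class 3 — the same pitch class, so they are enharmonic equivalents.

Yes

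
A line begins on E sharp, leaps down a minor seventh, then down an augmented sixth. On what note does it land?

A

A minor seventh down from E# is F## (letter F, 10 semitones down).
An augmented sixth down from F## is A (letter A, 10 semitones down).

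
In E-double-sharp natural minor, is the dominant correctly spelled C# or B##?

Each scale degree takes a distinct letter name. Degree 5 of a scale on E must use the letter B.
B## and C# are enharmonically the same pitch, but only B## uses the letter B, so it is the correct spelling here.

B##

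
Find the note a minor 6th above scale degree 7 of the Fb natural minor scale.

Cbb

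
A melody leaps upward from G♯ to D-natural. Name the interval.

diminished fifth

Counting letters G–A–B–C–D gives a fifth.
G#→D = 6 semitones, 1 narrower than the perfect fifth (7), so diminished.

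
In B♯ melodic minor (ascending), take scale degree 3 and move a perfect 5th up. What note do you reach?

Scale degree 3 of B# melodic minor (ascending) is D#.
A perfect fifth (7 semitones) above D# lands on the letter A, giving A#.

A#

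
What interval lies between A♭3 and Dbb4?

diminished fourth

The letter names run A→D, a span of 3 letter steps, so the interval is some kind of fourth.
Ab to Dbb is 4 semitones. A perfect fourth is 5, so 4 makes it diminished.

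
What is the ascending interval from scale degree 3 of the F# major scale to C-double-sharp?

major third

Scale degree 3 of F# major is A#.
A# up to C##: letters A→C make it a third; 4 semitones makes it major.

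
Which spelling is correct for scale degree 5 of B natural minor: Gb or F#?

Each scale degree takes a distinct letter name. Degree 5 of a scale on B must use the letter F.
F# and Gb are enharmonically the same pitch, but only F# uses the letter F, so it is the correct spelling here.

F#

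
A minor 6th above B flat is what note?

B up a major sixth is G#, so the target letter is G.
From Bb, a minor sixth is 8 semitones up: Gb.

Gb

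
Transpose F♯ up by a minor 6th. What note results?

A sixth above F lands on the letter D.
A minor sixth spans 8 semitones, so F# moves to pitch class 2. On the letter D that is D.

D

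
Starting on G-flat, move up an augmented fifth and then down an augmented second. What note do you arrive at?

An augmented fifth up from Gb is D (letter D, 8 semitones up).
An augmented second down from D is Cb (letter C, 3 semitones down).

Cb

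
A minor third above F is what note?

Ab

F up a major third is A, so the target letter is A.
From F, a minor third is 3 semitones up: Ab.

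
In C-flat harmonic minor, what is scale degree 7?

Degree 7 takes the letter 6 steps above C, which is B.
In harmonic minor, degree 7 sits 11 semitones above the tonic. Cb + 11 semitones is pitch class 10, spelled on B as Bb.

Bb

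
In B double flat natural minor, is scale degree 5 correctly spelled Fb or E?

Fb

Each scale degree takes a distinct letter name. Degree 5 of a scale on B must use the letter F.
Fb and E are enharmonically the same pitch, but only Fb uses the letter F, so it is the correct spelling here.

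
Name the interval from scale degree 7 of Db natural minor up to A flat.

Scale degree 7 of Db natural minor is Cb.
Cb up to Ab: letters C→A make it a sixth; 9 semitones makes it major.

major sixth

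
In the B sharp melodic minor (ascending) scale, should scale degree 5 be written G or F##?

F##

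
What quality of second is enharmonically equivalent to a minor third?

augmented

A minor third spans 3 semitones.
A second spanning 3 semitones is augmented (the major second is 2).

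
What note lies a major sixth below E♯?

G#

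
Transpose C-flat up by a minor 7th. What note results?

Bbb

A seventh above C lands on the letter B.
A minor seventh spans 10 semitones, so Cb moves to pitch class 9. On the letter B that is Bbb.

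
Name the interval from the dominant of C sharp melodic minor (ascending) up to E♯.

major sixth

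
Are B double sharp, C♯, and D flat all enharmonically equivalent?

B## = pitch class 1 and C# = pitch class 1 and Db = pitch class 1 — the same pitch class, so they are enharmonic equivalents.

Yes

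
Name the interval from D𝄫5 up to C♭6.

Counting letters D–E–F–G–A–B–C gives a seventh.
Dbb→Cb = 11 semitones, exactly the major seventh.

major seventh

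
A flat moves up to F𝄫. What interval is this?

The letter names run A→F, a span of 5 letter steps, so the interval is some kind of sixth.
Ab to Fbb is 7 semitones. A major sixth is 9, so 7 makes it diminished.

diminished sixth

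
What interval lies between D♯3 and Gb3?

doubly diminished fourth

The letter names run D→G, a span of 3 letter steps, so the interval is some kind of fourth.
D# to Gb is 3 semitones. A perfect fourth is 5, so 3 makes it doubly diminished.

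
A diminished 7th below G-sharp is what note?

G down a major seventh is Ab, so the target letter is A.
From G#, a diminished seventh is 9 semitones down: A##.

A##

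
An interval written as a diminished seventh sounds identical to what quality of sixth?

major

A diminished seventh spans 9 semitones.
A sixth spanning 9 semitones is major (the major sixth is 9).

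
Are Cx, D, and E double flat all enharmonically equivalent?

Yes

C## is pitch class 2; D is pitch class 2; Ebb is pitch class 2.
All spellings map to pitch class 2, so they are enharmonically equivalent.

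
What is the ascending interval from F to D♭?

Counting letters F–G–A–B–C–D gives a sixth.
F→Db = 8 semitones, 1 narrower than the major sixth (9), so minor.

minor sixth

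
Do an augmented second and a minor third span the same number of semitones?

Yes

An augmented second spans 3 semitones; a minor third spans 3.
They are enharmonically equivalent.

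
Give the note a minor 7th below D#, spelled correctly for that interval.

E#

D down a major seventh is Eb, so the target letter is E.
From D#, a minor seventh is 10 semitones down: E#.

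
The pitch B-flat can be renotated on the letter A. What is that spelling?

A#

Plain A sits 1 semitone below Bb, so on the letter A the same pitch needs a sharp: A#.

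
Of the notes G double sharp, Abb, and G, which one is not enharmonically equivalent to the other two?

In 12-tone equal temperament, enharmonic equivalents share a pitch class. G## is pitch class 9; Abb is pitch class 7; G is pitch class 7.
Abb and G share pitch class 7, while G## is pitch class 9.

G##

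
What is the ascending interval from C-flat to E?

augmented third

Counting letters C–D–E gives a third.
Cb→E = 5 semitones, 1 wider than the major third (4), so augmented.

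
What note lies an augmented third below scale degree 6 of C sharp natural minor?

Fb

Scale degree 6 of C# natural minor is A.
An augmented third (5 semitones) below A lands on the letter F, giving Fb.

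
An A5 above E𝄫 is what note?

Bb

A fifth above E lands on the letter B.
An augmented fifth spans 8 semitones, so Ebb moves to pitch class 10. On the letter B that is Bb.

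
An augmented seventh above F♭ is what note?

E

A seventh above F lands on the letter E.
An augmented seventh spans 12 semitones, so Fb moves to pitch class 4. On the letter E that is E.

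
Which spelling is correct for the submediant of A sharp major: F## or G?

F##

Each scale degree takes a distinct letter name. Degree 6 of a scale on A must use the letter F.
F## and G are enharmonically the same pitch, but only F## uses the letter F, so it is the correct spelling here.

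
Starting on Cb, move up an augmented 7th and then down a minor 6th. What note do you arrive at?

D#

An augmented seventh up from Cb is B (letter B, 12 semitones up).
A minor sixth down from B is D# (letter D, 8 semitones down).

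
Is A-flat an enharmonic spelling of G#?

Ab is pitch class 8; G# is pitch class 8.
All spellings map to pitch class 8, so they are enharmonically equivalent.

Yes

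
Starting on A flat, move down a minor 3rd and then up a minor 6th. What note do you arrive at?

Db

A minor third down from Ab is F (letter F, 3 semitones down).
A minor sixth up from F is Db (letter D, 8 semitones up).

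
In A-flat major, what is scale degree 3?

The Ab major scale runs Ab Bb C Db Eb F G.
Degree 3 is C.

C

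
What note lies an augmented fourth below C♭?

Gbb

A fourth below C lands on the letter G.
An augmented fourth spans 6 semitones, so Cb moves to pitch class 5. On the letter G that is Gbb.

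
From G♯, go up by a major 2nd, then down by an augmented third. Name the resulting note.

F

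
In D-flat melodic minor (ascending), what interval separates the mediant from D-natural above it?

augmented sixth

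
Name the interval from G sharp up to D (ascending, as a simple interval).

diminished fifth

Counting letters G–A–B–C–D gives a fifth.
G#→D = 6 semitones, 1 narrower than the perfect fifth (7), so diminished.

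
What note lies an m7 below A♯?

B#

A seventh below A lands on the letter B.
A minor seventh spans 10 semitones, so A# moves to pitch class 0. On the letter B that is B#.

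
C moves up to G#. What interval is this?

augmented fifth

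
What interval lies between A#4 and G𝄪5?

Counting letters A–B–C–D–E–F–G gives a seventh.
A#→G## = 11 semitones, exactly the major seventh.

major seventh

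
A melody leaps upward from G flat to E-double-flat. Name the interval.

minor sixth

The letter names run G→E, a span of 5 letter steps, so the interval is some kind of sixth.
Gb to Ebb is 8 semitones. A major sixth is 9, so 8 makes it minor.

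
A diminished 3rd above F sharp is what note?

Ab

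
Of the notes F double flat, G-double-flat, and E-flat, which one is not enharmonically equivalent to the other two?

In 12-tone equal temperament, enharmonic equivalents share a pitch class. Fbb is pitch class 3; Gbb is pitch class 5; Eb is pitch class 3.
Fbb and Eb share pitch class 3, while Gbb is pitch class 5.

Gbb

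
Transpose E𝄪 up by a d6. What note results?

C#

E up a major sixth is C#, so the target letter is C.
From E##, a diminished sixth is 7 semitones up: C#.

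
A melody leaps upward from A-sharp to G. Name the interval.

The letter names run A→G, a span of 6 letter steps, so the interval is some kind of seventh.
A# to G is 9 semitones. A major seventh is 11, so 9 makes it diminished.

diminished seventh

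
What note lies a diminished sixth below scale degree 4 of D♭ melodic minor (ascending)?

B

Scale degree 4 of Db melodic minor (ascending) is Gb.
A diminished sixth (7 semitones) below Gb lands on the letter B, giving B.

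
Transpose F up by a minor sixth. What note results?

Db

A sixth above F lands on the letter D.
A minor sixth spans 8 semitones, so F moves to pitch class 1. On the letter D that is Db.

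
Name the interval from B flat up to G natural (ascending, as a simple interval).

major sixth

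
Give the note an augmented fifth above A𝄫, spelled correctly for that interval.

A fifth above A lands on the letter E.
An augmented fifth spans 8 semitones, so Abb moves to pitch class 3. On the letter E that is Eb.

Eb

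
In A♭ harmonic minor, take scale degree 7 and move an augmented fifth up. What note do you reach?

Scale degree 7 of Ab harmonic minor is G.
An augmented fifth (8 semitones) above G lands on the letter D, giving D#.

D#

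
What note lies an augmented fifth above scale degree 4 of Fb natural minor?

Scale degree 4 of Fb natural minor is Bbb.
An augmented fifth (8 semitones) above Bbb lands on the letter F, giving F.

F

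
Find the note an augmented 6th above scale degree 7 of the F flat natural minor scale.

C

Scale degree 7 of Fb natural minor is Ebb.
An augmented sixth (10 semitones) above Ebb lands on the letter C, giving C.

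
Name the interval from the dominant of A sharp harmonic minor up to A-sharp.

perfect fourth

The dominant of A# harmonic minor is E#.
E# up to A#: letters E→A make it a fourth; 5 semitones makes it perfect.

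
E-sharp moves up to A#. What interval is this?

The letter names run E→A, a span of 3 letter steps, so the interval is some kind of fourth.
E# to A# is 5 semitones. A perfect fourth is 5, so 5 makes it perfect.

perfect fourth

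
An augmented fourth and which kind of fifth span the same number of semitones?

diminished

An augmented fourth spans 6 semitones.
A fifth spanning 6 semitones is diminished (the perfect fifth is 7).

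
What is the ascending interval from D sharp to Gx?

augmented fourth

Counting letters D–E–F–G gives a fourth.
D#→G## = 6 semitones, 1 wider than the perfect fourth (5), so augmented.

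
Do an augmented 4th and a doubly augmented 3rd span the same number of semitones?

Yes

An augmented fourth spans 6 semitones; a doubly augmented third spans 6.
They are enharmonically equivalent.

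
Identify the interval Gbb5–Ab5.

augmented second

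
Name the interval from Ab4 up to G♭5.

Counting letters A–B–C–D–E–F–G gives a seventh.
Ab→Gb = 10 semitones, 1 narrower than the major seventh (11), so minor.

minor seventh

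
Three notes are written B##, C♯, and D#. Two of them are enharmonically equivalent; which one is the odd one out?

D#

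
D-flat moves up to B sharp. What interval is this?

The letter names run D→B, a span of 5 letter steps, so the interval is some kind of sixth.
Db to B# is 11 semitones. A major sixth is 9, so 11 makes it doubly augmented.

doubly augmented sixth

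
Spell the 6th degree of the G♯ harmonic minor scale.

E

The G# harmonic minor scale runs G# A# B C# D# E F##.
Degree 6 is E.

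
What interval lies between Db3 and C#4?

augmented seventh

The letter names run D→C, a span of 6 letter steps, so the interval is some kind of seventh.
Db to C# is 12 semitones. A major seventh is 11, so 12 makes it augmented.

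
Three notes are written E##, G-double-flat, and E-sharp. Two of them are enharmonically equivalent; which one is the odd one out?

E##

In 12-tone equal temperament, enharmonic equivalents share a pitch class. E## is pitch class 6; Gbb is pitch class 5; E# is pitch class 5.
Gbb and E# share pitch class 5, while E## is pitch class 6.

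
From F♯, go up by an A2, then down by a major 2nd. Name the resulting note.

F##

An augmented second up from F# is G## (letter G, 3 semitones up).
A major second down from G## is F## (letter F, 2 semitones down).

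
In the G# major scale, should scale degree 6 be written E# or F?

E#

Each scale degree takes a distinct letter name. Degree 6 of a scale on G must use the letter E.
E# and F are enharmonically the same pitch, but only E# uses the letter E, so it is the correct spelling here.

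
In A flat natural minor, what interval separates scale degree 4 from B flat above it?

Scale degree 4 of Ab natural minor is Db.
Db up to Bb: letters D→B make it a sixth; 9 semitones makes it major.

major sixth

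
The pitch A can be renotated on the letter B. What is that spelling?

A is pitch class 9. The letter B alone is pitch class 11.
To reach pitch class 9 from B requires an offset of -2 semitones, i.e. double flat: Bbb.

Bbb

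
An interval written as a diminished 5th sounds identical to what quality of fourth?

augmented

A diminished fifth spans 6 semitones.
A fourth spanning 6 semitones is augmented (the perfect fourth is 5).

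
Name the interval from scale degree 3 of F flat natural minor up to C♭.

major third

Scale degree 3 of Fb natural minor is Abb.
Abb up to Cb: letters A→C make it a third; 4 semitones makes it major.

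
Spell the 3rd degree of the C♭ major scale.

Eb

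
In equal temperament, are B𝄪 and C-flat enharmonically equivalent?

No

B## is pitch class 1; Cb is pitch class 11.
The pitch classes differ (1 vs. 11), so they are not enharmonic equivalents.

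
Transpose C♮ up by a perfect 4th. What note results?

C up a perfect fourth is F, so the target letter is F.
From C, a perfect fourth is 5 semitones up: F.

F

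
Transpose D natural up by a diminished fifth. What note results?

Ab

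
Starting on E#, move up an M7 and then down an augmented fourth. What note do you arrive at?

A#

A major seventh up from E# is D## (letter D, 11 semitones up).
An augmented fourth down from D## is A# (letter A, 6 semitones down).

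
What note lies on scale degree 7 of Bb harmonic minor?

A

The Bb harmonic minor scale runs Bb C Db Eb F Gb A.
Degree 7 is A.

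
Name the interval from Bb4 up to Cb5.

minor second

Counting letters B–C gives a second.
Bb→Cb = 1 semitone, 1 narrower than the major second (2), so minor.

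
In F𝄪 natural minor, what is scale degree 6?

D#

The F## natural minor scale runs F## G## A# B# C## D# E#.
Degree 6 is D#.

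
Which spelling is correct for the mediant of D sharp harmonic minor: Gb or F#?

F#

Each scale degree takes a distinct letter name. Degree 3 of a scale on D must use the letter F.
F# and Gb are enharmonically the same pitch, but only F# uses the letter F, so it is the correct spelling here.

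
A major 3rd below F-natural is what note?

Db

F down a major third is Db, so the target letter is D.
From F, a major third is 4 semitones down: Db.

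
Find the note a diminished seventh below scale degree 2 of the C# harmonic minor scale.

E##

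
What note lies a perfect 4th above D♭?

D up a perfect fourth is G, so the target letter is G.
From Db, a perfect fourth is 5 semitones up: Gb.

Gb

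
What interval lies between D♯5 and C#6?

Counting letters D–E–F–G–A–B–C gives a seventh.
D#→C# = 10 semitones, 1 narrower than the major seventh (11), so minor.

minor seventh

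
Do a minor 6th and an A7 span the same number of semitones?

A minor sixth spans 8 semitones; an augmented seventh spans 12.
The spans differ, so they are not enharmonic equivalents.

No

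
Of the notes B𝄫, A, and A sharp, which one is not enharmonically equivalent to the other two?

In 12-tone equal temperament, enharmonic equivalents share a pitch class. Bbb is pitch class 9; A is pitch class 9; A# is pitch class 10.
Bbb and A share pitch class 9, while A# is pitch class 10.

A#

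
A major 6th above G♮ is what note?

E

G up a major sixth is E, so the target letter is E.
From G, a major sixth is 9 semitones up: E.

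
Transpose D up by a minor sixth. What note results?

Bb

D up a major sixth is B, so the target letter is B.
From D, a minor sixth is 8 semitones up: Bb.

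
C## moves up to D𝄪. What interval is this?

The letter names run C→D, a span of 1 letter step, so the interval is some kind of second.
C## to D## is 2 semitones. A major second is 2, so 2 makes it major.

major second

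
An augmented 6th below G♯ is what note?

Bb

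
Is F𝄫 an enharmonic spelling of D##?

No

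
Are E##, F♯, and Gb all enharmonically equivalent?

Yes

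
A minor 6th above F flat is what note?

F up a major sixth is D, so the target letter is D.
From Fb, a minor sixth is 8 semitones up: Dbb.

Dbb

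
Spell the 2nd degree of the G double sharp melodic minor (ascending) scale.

Degree 2 takes the letter 1 step above G, which is A.
In melodic minor (ascending), degree 2 sits 2 semitones above the tonic. G## + 2 semitones is pitch class 11, spelled on A as A##.

A##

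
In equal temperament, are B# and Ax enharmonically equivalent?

Two spellings are enharmonically equivalent only if they share a pitch class.
Here B# → 0, A## → 11; 0 ≠ 11, so they are not.

No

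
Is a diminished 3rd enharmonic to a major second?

A diminished third spans 2 semitones; a major second spans 2.
They are enharmonically equivalent.

Yes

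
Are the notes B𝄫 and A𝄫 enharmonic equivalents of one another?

No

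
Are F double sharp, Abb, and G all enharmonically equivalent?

Yes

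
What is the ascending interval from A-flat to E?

Counting letters A–B–C–D–E gives a fifth.
Ab→E = 8 semitones, 1 wider than the perfect fifth (7), so augmented.

augmented fifth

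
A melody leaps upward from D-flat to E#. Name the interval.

doubly augmented second

Counting letters D–E gives a second.
Db→E# = 4 semitones, 2 wider than the major second (2), so doubly augmented.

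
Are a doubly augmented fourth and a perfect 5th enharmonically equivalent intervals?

A doubly augmented fourth spans 7 semitones; a perfect fifth spans 7.
They are enharmonically equivalent.

Yes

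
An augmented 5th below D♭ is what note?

Gbb

A fifth below D lands on the letter G.
An augmented fifth spans 8 semitones, so Db moves to pitch class 5. On the letter G that is Gbb.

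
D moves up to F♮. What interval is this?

minor third

Counting letters D–E–F gives a third.
D→F = 3 semitones, 1 narrower than the major third (4), so minor.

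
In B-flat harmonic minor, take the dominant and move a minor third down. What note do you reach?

The dominant of Bb harmonic minor is F.
A minor third (3 semitones) below F lands on the letter D, giving D.

D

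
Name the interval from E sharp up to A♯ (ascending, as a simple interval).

Counting letters E–F–G–A gives a fourth.
E#→A# = 5 semitones, exactly the perfect fourth.

perfect fourth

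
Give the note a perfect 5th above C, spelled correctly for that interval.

G

C up a perfect fifth is G, so the target letter is G.
From C, a perfect fifth is 7 semitones up: G.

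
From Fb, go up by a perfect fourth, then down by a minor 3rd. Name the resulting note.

Gb

A perfect fourth up from Fb is Bbb (letter B, 5 semitones up).
A minor third down from Bbb is Gb (letter G, 3 semitones down).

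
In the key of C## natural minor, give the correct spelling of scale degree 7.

B#

Degree 7 takes the letter 6 steps above C, which is B.
In natural minor, degree 7 sits 10 semitones above the tonic. C## + 10 semitones is pitch class 0, spelled on B as B#.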